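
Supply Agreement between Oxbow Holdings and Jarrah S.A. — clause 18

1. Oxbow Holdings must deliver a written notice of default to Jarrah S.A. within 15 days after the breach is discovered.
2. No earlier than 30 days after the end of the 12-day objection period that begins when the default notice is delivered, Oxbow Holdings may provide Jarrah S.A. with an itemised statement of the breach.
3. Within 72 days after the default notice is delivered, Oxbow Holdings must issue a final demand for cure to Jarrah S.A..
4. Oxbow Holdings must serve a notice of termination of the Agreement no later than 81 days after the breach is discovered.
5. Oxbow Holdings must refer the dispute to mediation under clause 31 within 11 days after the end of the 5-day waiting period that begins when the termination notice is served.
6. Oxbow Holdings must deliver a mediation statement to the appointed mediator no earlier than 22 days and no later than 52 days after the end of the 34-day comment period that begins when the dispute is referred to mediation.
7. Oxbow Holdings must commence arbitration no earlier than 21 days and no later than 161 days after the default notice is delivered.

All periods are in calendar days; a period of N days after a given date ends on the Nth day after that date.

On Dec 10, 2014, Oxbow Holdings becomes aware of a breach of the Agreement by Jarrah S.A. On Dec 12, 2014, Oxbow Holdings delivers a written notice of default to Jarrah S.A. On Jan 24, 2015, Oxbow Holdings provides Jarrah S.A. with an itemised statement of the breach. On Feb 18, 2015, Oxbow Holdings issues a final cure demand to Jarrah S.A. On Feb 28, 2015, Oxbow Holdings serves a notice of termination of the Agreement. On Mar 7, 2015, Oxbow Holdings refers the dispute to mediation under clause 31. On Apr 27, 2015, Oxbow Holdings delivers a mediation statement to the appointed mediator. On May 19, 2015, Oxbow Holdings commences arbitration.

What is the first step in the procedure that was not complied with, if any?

Step 6

(1) due by Dec 10, 2014 + 15 days = Dec 25, 2014; done Dec 12, 2014 — timely.
(2) permitted from Dec 24, 2014 + 30 days = Jan 23, 2015 onward; done Jan 24, 2015, after the minimum wait.
(3) due by Dec 12, 2014 + 72 days = Feb 22, 2015; done Feb 18, 2015 — timely.
(4) due by Dec 10, 2014 + 81 days = Mar 1, 2015; done Feb 28, 2015 — timely.
(5) due by Mar 5, 2015 + 11 days = Mar 16, 2015; Mar 7, 2015 is within that limit.
(6) the permitted window runs from Apr 10, 2015 + 22 = May 2, 2015 to Apr 10, 2015 + 52 = Jun 1, 2015; done Apr 27, 2015 — 5 days before the window opened.
That is the first point of non-compliance.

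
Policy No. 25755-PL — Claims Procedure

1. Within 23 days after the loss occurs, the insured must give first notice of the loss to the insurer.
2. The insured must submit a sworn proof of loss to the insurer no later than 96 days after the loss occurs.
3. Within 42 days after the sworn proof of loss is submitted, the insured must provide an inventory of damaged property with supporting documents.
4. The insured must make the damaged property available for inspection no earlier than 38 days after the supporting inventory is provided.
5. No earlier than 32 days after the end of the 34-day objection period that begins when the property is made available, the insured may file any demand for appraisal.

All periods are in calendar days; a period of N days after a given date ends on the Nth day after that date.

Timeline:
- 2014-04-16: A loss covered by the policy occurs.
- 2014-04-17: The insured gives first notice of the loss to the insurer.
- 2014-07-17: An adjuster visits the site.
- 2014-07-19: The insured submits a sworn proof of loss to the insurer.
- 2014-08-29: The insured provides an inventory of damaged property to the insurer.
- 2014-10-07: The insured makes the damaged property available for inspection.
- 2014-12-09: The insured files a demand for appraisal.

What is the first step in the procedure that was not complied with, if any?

Step 5

Step 1 — counting 23 days from 2014-04-16 (when the loss occurs) gives a deadline of 2014-05-09; done 2014-04-17 — timely.
Step 2 — counting 96 days from 2014-04-16 (when the loss occurs) gives a deadline of 2014-07-21; done 2014-07-19 — timely.
Step 3 — counting 42 days from 2014-07-19 (when the sworn proof of loss is submitted) gives a deadline of 2014-08-30; 2014-08-29 is within that limit.
Step 4 — must wait 38 days from 2014-08-29 (when the supporting inventory is provided), so not before 2014-10-06; done 2014-10-07 — permitted.
Step 5 — must wait 32 days from 2014-11-10 (end of the 34-day objection period, which began when the property is made available on 2014-10-07), so not before 2014-12-12; acted on 2014-12-09, 3 days prematurely.
That is the first point of non-compliance.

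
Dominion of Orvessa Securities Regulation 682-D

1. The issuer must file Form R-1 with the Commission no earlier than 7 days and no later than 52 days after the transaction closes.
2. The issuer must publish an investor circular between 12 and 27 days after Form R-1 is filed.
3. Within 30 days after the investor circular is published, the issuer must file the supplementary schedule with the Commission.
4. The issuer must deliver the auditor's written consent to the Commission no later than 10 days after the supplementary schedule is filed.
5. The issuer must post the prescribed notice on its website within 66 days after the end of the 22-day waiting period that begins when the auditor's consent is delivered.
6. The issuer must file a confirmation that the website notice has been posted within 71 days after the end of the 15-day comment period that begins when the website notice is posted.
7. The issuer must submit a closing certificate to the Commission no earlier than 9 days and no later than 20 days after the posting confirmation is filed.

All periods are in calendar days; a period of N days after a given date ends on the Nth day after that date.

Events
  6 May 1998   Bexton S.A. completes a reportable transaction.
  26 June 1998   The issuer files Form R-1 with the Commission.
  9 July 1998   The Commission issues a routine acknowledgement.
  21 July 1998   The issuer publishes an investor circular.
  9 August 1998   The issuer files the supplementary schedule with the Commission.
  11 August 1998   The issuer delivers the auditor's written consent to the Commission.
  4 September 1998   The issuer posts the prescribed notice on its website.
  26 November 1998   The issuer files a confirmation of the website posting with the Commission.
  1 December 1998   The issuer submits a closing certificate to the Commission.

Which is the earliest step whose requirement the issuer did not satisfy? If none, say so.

Step 1 — 7 and 52 days from 6 May 1998 (when the transaction closes) are 13 May 1998 and 27 June 1998 respectively; done 26 June 1998, which is between those dates.
Step 2 — 12 and 27 days from 26 June 1998 (when Form R-1 is filed) are 8 July 1998 and 23 July 1998 respectively; done 21 July 1998, which is between those dates.
Step 3 — counting 30 days from 21 July 1998 (when the investor circular is published) gives a deadline of 20 August 1998; completed 9 August 1998, before the deadline.
Step 4 — counting 10 days from 9 August 1998 (when the supplementary schedule is filed) gives a deadline of 19 August 1998; done 11 August 1998 — timely.
Step 5 — counting 66 days from 2 September 1998 (end of the 22-day waiting period, which began when the auditor's consent is delivered on 11 August 1998) gives a deadline of 7 November 1998; 4 September 1998 is within that limit.
Step 6 — counting 71 days from 19 September 1998 (end of the 15-day comment period, which began when the website notice is posted on 4 September 1998) gives a deadline of 29 November 1998; completed 26 November 1998, before the deadline.
Step 7 — 9 and 20 days from 26 November 1998 (when the posting confirmation is filed) are 5 December 1998 and 16 December 1998 respectively; 1 December 1998 is 4 days too early.
That is the first point of non-compliance.

Step 7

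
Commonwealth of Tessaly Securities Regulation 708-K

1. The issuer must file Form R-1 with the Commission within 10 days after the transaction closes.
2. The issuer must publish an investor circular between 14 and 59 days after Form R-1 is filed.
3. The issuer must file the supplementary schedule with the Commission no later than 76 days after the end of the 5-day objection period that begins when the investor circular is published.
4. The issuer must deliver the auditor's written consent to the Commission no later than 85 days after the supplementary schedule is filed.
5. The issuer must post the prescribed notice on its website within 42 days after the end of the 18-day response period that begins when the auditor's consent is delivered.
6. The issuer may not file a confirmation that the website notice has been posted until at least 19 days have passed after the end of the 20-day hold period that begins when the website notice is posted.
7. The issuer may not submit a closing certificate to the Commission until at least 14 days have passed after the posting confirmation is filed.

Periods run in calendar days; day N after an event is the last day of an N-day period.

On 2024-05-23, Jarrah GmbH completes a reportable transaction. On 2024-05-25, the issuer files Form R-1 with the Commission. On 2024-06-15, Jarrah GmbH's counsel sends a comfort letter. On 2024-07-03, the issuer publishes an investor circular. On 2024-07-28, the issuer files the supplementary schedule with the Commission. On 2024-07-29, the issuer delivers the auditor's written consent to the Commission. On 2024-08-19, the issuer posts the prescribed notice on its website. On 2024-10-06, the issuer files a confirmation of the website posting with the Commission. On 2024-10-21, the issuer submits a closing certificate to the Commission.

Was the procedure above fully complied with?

Yes

Step 1: 10 days after 2024-05-23 (when the transaction closes) is 2024-06-02; done 2024-05-25 — timely.
Step 2: the window is 14–59 days after 2024-05-25 (when Form R-1 is filed), so 2024-06-08 through 2024-07-23; done 2024-07-03 — within the window.
Step 3: 76 days after 2024-07-08 (end of the 5-day objection period, which began when the investor circular is published on 2024-07-03) is 2024-09-22; completed 2024-07-28, before the deadline.
Step 4: 85 days after 2024-07-28 (when the supplementary schedule is filed) is 2024-10-21; done 2024-07-29 — timely.
Step 5: 42 days after 2024-08-16 (end of the 18-day response period, which began when the auditor's consent is delivered on 2024-07-29) is 2024-09-27; completed 2024-08-19, before the deadline.
Step 6: the earliest permitted date is 19 days after 2024-09-08 (end of the 20-day hold period, which began when the website notice is posted on 2024-08-19), i.e. 2024-09-27; done 2024-10-06 — permitted.
Step 7: the earliest permitted date is 14 days after 2024-10-06 (when the posting confirmation is filed), i.e. 2024-10-20; done 2024-10-21 — permitted.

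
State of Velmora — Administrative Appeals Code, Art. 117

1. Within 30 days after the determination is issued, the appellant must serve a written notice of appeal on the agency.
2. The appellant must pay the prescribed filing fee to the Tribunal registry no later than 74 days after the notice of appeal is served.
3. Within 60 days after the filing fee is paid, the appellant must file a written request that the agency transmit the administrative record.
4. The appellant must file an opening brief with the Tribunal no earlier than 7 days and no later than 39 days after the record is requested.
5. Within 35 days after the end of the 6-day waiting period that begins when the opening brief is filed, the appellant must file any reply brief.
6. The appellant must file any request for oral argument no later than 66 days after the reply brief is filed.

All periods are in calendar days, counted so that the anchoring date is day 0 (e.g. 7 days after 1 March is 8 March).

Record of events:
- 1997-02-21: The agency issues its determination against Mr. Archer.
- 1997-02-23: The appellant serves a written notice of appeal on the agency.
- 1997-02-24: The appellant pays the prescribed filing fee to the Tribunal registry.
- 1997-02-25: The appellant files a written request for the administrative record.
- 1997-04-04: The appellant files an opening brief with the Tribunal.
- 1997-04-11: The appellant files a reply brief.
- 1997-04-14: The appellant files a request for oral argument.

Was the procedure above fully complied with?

Yes

Step 1 — counting 30 days from 1997-02-21 (when the determination is issued) gives a deadline of 1997-03-23; done 1997-02-23 — timely.
Step 2 — counting 74 days from 1997-02-23 (when the notice of appeal is served) gives a deadline of 1997-05-08; completed 1997-02-24, before the deadline.
Step 3 — counting 60 days from 1997-02-24 (when the filing fee is paid) gives a deadline of 1997-04-25; completed 1997-02-25, before the deadline.
Step 4 — 7 and 39 days from 1997-02-25 (when the record is requested) are 1997-03-04 and 1997-04-05 respectively; 1997-04-04 falls inside that range.
Step 5 — counting 35 days from 1997-04-10 (end of the 6-day waiting period, which began when the opening brief is filed on 1997-04-04) gives a deadline of 1997-05-15; completed 1997-04-11, before the deadline.
Step 6 — counting 66 days from 1997-04-11 (when the reply brief is filed) gives a deadline of 1997-06-16; done 1997-04-14 — timely.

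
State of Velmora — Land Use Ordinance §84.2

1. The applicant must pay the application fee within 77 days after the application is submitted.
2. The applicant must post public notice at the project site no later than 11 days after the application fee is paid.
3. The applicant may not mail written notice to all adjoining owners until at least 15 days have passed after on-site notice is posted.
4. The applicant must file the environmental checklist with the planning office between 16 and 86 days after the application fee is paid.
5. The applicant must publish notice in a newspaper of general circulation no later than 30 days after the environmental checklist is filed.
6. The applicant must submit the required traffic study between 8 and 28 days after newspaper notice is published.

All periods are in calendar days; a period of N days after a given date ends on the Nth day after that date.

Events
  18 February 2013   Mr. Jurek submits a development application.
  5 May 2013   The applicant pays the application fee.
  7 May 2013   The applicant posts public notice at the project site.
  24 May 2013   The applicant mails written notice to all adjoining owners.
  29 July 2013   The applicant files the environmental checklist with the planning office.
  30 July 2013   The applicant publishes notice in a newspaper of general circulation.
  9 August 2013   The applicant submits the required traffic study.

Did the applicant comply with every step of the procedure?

Step 1: 77 days after 18 February 2013 (when the application is submitted) is 6 May 2013; done 5 May 2013 — timely.
Step 2: 11 days after 5 May 2013 (when the application fee is paid) is 16 May 2013; completed 7 May 2013, before the deadline.
Step 3: the earliest permitted date is 15 days after 7 May 2013 (when on-site notice is posted), i.e. 22 May 2013; 24 May 2013 is on or after that date.
Step 4: the window is 16–86 days after 5 May 2013 (when the application fee is paid), so 21 May 2013 through 30 July 2013; 29 July 2013 falls inside that range.
Step 5: 30 days after 29 July 2013 (when the environmental checklist is filed) is 28 August 2013; completed 30 July 2013, before the deadline.
Step 6: the window is 8–28 days after 30 July 2013 (when newspaper notice is published), so 7 August 2013 through 27 August 2013; done 9 August 2013, which is between those dates.

Yes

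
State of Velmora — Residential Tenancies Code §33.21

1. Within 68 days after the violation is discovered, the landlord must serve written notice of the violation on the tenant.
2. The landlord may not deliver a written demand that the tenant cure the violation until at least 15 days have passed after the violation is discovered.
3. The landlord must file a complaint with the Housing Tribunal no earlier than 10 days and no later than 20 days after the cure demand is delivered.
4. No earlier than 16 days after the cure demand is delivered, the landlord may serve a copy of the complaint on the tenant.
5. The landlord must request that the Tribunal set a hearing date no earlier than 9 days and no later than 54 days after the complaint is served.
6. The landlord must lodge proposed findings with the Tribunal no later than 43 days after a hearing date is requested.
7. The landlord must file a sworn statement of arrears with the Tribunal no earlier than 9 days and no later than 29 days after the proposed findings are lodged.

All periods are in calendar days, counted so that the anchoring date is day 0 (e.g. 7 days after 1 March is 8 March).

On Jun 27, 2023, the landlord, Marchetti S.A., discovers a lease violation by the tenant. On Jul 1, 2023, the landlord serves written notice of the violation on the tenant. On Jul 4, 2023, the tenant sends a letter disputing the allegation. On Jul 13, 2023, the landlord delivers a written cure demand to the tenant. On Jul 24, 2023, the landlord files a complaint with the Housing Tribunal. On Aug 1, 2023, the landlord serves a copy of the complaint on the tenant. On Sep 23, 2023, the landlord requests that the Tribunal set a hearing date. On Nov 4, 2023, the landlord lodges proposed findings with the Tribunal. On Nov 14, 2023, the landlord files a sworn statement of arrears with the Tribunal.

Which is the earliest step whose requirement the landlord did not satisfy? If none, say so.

Step 1 — counting 68 days from Jun 27, 2023 (when the violation is discovered) gives a deadline of Sep 3, 2023; done Jul 1, 2023 — timely.
Step 2 — must wait 15 days from Jun 27, 2023 (when the violation is discovered), so not before Jul 12, 2023; done Jul 13, 2023 — permitted.
Step 3 — 10 and 20 days from Jul 13, 2023 (when the cure demand is delivered) are Jul 23, 2023 and Aug 2, 2023 respectively; done Jul 24, 2023 — within the window.
Step 4 — must wait 16 days from Jul 13, 2023 (when the cure demand is delivered), so not before Jul 29, 2023; Aug 1, 2023 is on or after that date.
Step 5 — 9 and 54 days from Aug 1, 2023 (when the complaint is served) are Aug 10, 2023 and Sep 24, 2023 respectively; Sep 23, 2023 falls inside that range.
Step 6 — counting 43 days from Sep 23, 2023 (when a hearing date is requested) gives a deadline of Nov 5, 2023; completed Nov 4, 2023, before the deadline.
Step 7 — 9 and 29 days from Nov 4, 2023 (when the proposed findings are lodged) are Nov 13, 2023 and Dec 3, 2023 respectively; Nov 14, 2023 falls inside that range.

None — every step was satisfied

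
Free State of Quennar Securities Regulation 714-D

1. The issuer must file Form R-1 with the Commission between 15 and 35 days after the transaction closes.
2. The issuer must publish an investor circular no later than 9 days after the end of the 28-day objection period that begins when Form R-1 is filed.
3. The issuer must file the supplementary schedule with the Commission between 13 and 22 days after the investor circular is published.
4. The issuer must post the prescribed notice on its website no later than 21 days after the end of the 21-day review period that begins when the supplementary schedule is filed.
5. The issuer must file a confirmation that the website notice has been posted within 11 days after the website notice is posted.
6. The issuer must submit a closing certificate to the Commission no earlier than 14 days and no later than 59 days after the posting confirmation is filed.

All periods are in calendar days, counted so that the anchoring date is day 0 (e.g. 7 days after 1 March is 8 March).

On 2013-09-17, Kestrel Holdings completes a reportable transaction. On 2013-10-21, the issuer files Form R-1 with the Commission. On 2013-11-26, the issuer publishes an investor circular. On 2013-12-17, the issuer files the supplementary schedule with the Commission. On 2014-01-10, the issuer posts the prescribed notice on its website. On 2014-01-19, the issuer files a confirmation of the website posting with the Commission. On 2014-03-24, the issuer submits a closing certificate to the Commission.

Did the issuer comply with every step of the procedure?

Step 1: the window is 15–35 days after 2013-09-17 (when the transaction closes), so 2013-10-02 through 2013-10-22; done 2013-10-21 — within the window.
Step 2: 9 days after 2013-11-18 (end of the 28-day objection period, which began when Form R-1 is filed on 2013-10-21) is 2013-11-27; 2013-11-26 is within that limit.
Step 3: the window is 13–22 days after 2013-11-26 (when the investor circular is published), so 2013-12-09 through 2013-12-18; 2013-12-17 falls inside that range.
Step 4: 21 days after 2014-01-07 (end of the 21-day review period, which began when the supplementary schedule is filed on 2013-12-17) is 2014-01-28; 2014-01-10 is within that limit.
Step 5: 11 days after 2014-01-10 (when the website notice is posted) is 2014-01-21; completed 2014-01-19, before the deadline.
Step 6: the window is 14–59 days after 2014-01-19 (when the posting confirmation is filed), so 2014-02-02 through 2014-03-19; 2014-03-24 is 5 days past the end of the window.

No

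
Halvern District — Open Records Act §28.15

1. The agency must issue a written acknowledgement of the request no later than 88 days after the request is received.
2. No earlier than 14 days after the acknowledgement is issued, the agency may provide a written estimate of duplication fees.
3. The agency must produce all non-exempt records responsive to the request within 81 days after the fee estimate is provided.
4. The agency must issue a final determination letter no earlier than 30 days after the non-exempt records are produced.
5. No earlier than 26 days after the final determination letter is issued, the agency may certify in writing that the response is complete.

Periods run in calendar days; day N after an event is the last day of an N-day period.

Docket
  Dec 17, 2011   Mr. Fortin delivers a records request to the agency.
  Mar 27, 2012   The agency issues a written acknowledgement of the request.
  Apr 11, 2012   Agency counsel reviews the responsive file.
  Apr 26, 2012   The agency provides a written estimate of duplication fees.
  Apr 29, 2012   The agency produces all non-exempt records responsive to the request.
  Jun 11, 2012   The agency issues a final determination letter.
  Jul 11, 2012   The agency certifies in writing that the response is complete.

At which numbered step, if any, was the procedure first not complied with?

Step 1

Step 1: 88 days after Dec 17, 2011 (when the request is received) is Mar 14, 2012; not done until Mar 27, 2012, 13 days after the deadline.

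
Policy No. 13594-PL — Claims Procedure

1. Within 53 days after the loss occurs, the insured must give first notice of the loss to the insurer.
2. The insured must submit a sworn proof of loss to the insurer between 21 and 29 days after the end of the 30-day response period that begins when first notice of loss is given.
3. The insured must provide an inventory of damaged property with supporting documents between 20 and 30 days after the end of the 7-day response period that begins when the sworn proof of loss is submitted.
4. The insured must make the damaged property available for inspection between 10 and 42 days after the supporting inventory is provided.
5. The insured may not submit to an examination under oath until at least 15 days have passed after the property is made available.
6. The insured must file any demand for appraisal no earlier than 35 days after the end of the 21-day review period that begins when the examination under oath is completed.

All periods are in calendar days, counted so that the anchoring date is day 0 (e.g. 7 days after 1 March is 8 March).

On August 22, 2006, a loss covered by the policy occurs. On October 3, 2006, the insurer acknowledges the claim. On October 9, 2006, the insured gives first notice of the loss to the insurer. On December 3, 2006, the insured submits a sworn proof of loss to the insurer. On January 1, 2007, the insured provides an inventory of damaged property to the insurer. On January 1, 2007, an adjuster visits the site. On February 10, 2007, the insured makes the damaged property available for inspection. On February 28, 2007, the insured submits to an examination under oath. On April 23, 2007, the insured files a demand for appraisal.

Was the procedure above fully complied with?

Step 1 — counting 53 days from August 22, 2006 (when the loss occurs) gives a deadline of October 14, 2006; done October 9, 2006 — timely.
Step 2 — 21 and 29 days from November 8, 2006 (end of the 30-day response period, which began when first notice of loss is given on October 9, 2006) are November 29, 2006 and December 7, 2006 respectively; December 3, 2006 falls inside that range.
Step 3 — 20 and 30 days from December 10, 2006 (end of the 7-day response period, which began when the sworn proof of loss is submitted on December 3, 2006) are December 30, 2006 and January 9, 2007 respectively; January 1, 2007 falls inside that range.
Step 4 — 10 and 42 days from January 1, 2007 (when the supporting inventory is provided) are January 11, 2007 and February 12, 2007 respectively; February 10, 2007 falls inside that range.
Step 5 — must wait 15 days from February 10, 2007 (when the property is made available), so not before February 25, 2007; done February 28, 2007, after the minimum wait.
Step 6 — must wait 35 days from March 21, 2007 (end of the 21-day review period, which began when the examination under oath is completed on February 28, 2007), so not before April 25, 2007; acted on April 23, 2007, 2 days prematurely.
That is the first point of non-compliance.

No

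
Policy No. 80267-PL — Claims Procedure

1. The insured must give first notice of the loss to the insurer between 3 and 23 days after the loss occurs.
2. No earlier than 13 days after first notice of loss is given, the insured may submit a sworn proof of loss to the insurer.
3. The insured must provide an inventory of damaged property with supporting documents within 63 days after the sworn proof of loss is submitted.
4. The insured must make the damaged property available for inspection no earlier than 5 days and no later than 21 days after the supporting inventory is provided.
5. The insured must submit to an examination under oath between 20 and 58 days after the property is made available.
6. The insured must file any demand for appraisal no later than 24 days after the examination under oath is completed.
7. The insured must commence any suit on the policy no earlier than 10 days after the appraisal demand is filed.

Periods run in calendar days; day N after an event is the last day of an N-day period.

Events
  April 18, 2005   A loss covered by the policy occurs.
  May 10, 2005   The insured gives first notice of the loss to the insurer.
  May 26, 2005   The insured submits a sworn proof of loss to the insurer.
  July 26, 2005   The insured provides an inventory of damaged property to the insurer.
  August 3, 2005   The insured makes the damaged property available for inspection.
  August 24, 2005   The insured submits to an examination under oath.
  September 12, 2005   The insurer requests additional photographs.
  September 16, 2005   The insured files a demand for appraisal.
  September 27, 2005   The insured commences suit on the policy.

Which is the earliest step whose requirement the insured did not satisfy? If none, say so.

Step 1 — 3 and 23 days from April 18, 2005 (when the loss occurs) are April 21, 2005 and May 11, 2005 respectively; done May 10, 2005 — within the window.
Step 2 — must wait 13 days from May 10, 2005 (when first notice of loss is given), so not before May 23, 2005; done May 26, 2005 — permitted.
Step 3 — counting 63 days from May 26, 2005 (when the sworn proof of loss is submitted) gives a deadline of July 28, 2005; July 26, 2005 is within that limit.
Step 4 — 5 and 21 days from July 26, 2005 (when the supporting inventory is provided) are July 31, 2005 and August 16, 2005 respectively; done August 3, 2005 — within the window.
Step 5 — 20 and 58 days from August 3, 2005 (when the property is made available) are August 23, 2005 and September 30, 2005 respectively; August 24, 2005 falls inside that range.
Step 6 — counting 24 days from August 24, 2005 (when the examination under oath is completed) gives a deadline of September 17, 2005; completed September 16, 2005, before the deadline.
Step 7 — must wait 10 days from September 16, 2005 (when the appraisal demand is filed), so not before September 26, 2005; done September 27, 2005 — permitted.

None — every step was satisfied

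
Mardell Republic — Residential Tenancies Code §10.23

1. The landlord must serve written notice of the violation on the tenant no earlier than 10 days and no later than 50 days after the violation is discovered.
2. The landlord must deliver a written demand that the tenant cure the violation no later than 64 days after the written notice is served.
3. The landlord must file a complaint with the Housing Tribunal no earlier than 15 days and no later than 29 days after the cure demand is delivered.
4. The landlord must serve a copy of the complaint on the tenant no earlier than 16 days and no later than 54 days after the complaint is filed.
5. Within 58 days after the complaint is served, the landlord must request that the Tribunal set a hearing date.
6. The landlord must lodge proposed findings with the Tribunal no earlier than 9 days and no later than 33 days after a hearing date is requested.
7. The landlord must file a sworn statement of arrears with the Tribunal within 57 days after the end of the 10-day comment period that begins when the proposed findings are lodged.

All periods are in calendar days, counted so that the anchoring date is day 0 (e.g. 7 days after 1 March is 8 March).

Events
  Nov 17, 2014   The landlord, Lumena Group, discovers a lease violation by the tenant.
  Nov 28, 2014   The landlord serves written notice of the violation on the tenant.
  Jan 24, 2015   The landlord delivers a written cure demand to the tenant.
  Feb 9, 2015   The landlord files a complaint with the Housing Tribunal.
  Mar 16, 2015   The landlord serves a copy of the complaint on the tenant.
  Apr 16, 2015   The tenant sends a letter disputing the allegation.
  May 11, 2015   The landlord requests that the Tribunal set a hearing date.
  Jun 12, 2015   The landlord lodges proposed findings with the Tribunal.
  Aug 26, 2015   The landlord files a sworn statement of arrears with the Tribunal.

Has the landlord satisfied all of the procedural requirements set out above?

No

Step 1 — 10 and 50 days from Nov 17, 2014 (when the violation is discovered) are Nov 27, 2014 and Jan 6, 2015 respectively; done Nov 28, 2014 — within the window.
Step 2 — counting 64 days from Nov 28, 2014 (when the written notice is served) gives a deadline of Jan 31, 2015; completed Jan 24, 2015, before the deadline.
Step 3 — 15 and 29 days from Jan 24, 2015 (when the cure demand is delivered) are Feb 8, 2015 and Feb 22, 2015 respectively; done Feb 9, 2015, which is between those dates.
Step 4 — 16 and 54 days from Feb 9, 2015 (when the complaint is filed) are Feb 25, 2015 and Apr 4, 2015 respectively; Mar 16, 2015 falls inside that range.
Step 5 — counting 58 days from Mar 16, 2015 (when the complaint is served) gives a deadline of May 13, 2015; done May 11, 2015 — timely.
Step 6 — 9 and 33 days from May 11, 2015 (when a hearing date is requested) are May 20, 2015 and Jun 13, 2015 respectively; done Jun 12, 2015 — within the window.
Step 7 — counting 57 days from Jun 22, 2015 (end of the 10-day comment period, which began when the proposed findings are lodged on Jun 12, 2015) gives a deadline of Aug 18, 2015; Aug 26, 2015 misses that deadline by 8 days.
The procedure was therefore not followed at step 7.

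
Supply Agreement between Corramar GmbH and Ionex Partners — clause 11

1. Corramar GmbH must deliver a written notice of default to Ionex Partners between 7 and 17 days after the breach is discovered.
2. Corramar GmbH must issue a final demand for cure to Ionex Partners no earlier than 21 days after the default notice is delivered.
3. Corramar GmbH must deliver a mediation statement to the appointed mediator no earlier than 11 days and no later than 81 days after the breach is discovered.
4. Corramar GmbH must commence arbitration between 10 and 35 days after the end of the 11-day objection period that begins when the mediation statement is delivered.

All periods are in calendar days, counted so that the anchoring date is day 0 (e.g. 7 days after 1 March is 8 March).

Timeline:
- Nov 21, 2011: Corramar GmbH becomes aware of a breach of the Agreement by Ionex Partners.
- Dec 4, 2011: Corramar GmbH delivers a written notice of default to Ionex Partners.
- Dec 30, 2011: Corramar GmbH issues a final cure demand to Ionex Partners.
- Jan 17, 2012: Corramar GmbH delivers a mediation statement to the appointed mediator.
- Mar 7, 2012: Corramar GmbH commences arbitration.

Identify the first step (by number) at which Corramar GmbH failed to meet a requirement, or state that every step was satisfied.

Step 4

(1) the permitted window runs from Nov 21, 2011 + 7 = Nov 28, 2011 to Nov 21, 2011 + 17 = Dec 8, 2011; Dec 4, 2011 falls inside that range.
(2) permitted from Dec 4, 2011 + 21 days = Dec 25, 2011 onward; done Dec 30, 2011, after the minimum wait.
(3) the permitted window runs from Nov 21, 2011 + 11 = Dec 2, 2011 to Nov 21, 2011 + 81 = Feb 10, 2012; Jan 17, 2012 falls inside that range.
(4) the permitted window runs from Jan 28, 2012 + 10 = Feb 7, 2012 to Jan 28, 2012 + 35 = Mar 3, 2012; Mar 7, 2012 is 4 days past the end of the window.
No need to go further; step 4 was not satisfied.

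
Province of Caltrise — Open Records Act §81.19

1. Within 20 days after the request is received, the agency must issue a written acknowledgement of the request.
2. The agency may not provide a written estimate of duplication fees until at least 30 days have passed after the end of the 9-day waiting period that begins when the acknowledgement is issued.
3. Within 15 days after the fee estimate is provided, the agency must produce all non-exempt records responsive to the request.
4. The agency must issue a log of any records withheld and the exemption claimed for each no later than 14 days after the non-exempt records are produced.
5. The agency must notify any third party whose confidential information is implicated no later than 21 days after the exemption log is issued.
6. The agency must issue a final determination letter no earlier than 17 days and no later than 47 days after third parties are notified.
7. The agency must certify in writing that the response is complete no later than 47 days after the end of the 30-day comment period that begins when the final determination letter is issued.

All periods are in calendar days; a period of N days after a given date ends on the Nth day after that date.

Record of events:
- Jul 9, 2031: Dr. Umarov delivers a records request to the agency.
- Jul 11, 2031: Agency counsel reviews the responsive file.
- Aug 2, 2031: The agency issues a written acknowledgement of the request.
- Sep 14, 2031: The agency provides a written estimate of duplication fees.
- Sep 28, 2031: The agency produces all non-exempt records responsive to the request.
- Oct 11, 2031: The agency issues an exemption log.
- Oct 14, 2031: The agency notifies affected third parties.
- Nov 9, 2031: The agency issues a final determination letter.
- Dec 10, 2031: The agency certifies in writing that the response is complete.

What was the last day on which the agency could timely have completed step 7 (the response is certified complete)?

The final determination letter is issued on Nov 9, 2031; the 30-day comment period therefore ends Dec 9, 2031, and step 7 runs from that date. 47 days after Dec 9, 2031 is Jan 25, 2032.

Jan 25, 2032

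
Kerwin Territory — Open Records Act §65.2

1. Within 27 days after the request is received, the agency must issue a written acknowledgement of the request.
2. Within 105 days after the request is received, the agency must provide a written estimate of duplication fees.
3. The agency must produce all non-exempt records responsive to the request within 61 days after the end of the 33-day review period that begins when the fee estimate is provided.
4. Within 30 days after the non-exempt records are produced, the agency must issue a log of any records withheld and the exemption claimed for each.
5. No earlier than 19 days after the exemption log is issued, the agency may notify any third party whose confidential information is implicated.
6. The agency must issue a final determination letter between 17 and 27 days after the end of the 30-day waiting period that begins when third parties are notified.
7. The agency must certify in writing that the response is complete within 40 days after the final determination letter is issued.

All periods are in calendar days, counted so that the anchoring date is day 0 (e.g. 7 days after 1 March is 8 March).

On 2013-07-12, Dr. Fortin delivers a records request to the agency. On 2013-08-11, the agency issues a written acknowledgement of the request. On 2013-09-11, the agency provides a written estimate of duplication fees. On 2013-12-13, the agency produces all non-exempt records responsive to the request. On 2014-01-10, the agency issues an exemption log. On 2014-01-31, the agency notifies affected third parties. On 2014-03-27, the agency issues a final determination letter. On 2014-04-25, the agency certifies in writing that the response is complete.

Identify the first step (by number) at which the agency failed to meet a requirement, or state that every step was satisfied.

Step 1: 27 days after 2013-07-12 (when the request is received) is 2013-08-08; 2013-08-11 misses that deadline by 3 days.
The analysis stops there.

Step 1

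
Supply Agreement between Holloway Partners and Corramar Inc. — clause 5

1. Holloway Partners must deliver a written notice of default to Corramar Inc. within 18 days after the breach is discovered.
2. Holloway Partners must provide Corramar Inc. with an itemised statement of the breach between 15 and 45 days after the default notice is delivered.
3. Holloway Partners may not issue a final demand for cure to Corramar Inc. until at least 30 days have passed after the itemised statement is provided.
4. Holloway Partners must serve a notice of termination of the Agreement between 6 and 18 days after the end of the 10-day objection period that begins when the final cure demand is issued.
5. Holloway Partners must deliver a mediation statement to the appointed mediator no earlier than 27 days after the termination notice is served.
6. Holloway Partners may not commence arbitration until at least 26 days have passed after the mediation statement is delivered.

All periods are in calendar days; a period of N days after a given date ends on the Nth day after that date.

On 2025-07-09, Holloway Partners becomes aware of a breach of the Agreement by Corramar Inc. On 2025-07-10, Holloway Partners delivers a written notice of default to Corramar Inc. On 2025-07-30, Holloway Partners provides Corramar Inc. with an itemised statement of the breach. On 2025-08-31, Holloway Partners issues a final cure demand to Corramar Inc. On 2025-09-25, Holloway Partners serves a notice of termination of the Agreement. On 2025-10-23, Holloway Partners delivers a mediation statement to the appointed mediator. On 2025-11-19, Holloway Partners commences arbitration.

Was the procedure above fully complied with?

(1) due by 2025-07-09 + 18 days = 2025-07-27; 2025-07-10 is within that limit.
(2) the permitted window runs from 2025-07-10 + 15 = 2025-07-25 to 2025-07-10 + 45 = 2025-08-24; 2025-07-30 falls inside that range.
(3) permitted from 2025-07-30 + 30 days = 2025-08-29 onward; 2025-08-31 is on or after that date.
(4) the permitted window runs from 2025-09-10 + 6 = 2025-09-16 to 2025-09-10 + 18 = 2025-09-28; 2025-09-25 falls inside that range.
(5) permitted from 2025-09-25 + 27 days = 2025-10-22 onward; done 2025-10-23, after the minimum wait.
(6) permitted from 2025-10-23 + 26 days = 2025-11-18 onward; 2025-11-19 is on or after that date.

Yes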